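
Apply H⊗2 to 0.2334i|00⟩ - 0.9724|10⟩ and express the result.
(-0.4862 + 0.1167i)|00⟩ + (-0.4862 + 0.1167i)|01⟩ + (0.4862 + 0.1167i)|10⟩ + (0.4862 + 0.1167i)|11⟩

H⊗2 gives amp(|y⟩) = (1/2) Σ_x (−1)^(x·y) amp(|x⟩), where x·y is the number of positions in which both x and y have a 1.
|00⟩: (0.2334i - 0.9724)/2 = (-0.4862 + 0.1167i)
|01⟩: (0.2334i - 0.9724)/2 = (-0.4862 + 0.1167i)
|10⟩: (0.2334i + 0.9724)/2 = (0.4862 + 0.1167i)
|11⟩: (0.2334i + 0.9724)/2 = (0.4862 + 0.1167i)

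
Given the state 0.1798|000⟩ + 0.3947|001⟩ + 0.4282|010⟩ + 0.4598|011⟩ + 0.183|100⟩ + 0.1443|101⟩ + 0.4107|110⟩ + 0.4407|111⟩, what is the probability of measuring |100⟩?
0.03349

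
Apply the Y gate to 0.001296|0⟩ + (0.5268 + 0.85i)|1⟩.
(0.85 - 0.5268i)|0⟩ + 0.001296i|1⟩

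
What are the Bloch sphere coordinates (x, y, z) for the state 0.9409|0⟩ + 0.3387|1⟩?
(0.6374, 0, 0.7706)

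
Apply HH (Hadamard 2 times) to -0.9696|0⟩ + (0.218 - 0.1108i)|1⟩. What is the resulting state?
-0.9696|0⟩ + (0.218 - 0.1108i)|1⟩

H² = I, so an even number of Hadamards cancels: H^2 = I and the state is unchanged.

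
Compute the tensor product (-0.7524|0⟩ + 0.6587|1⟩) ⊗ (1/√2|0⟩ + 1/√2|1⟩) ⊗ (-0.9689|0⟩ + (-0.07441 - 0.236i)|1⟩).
0.5155|000⟩ + (0.03959 + 0.1256i)|001⟩ + 0.5155|010⟩ + (0.03959 + 0.1256i)|011⟩ - 0.4513|100⟩ + (-0.03466 - 0.1099i)|101⟩ - 0.4513|110⟩ + (-0.03466 - 0.1099i)|111⟩

amp(|b₁b₂…⟩) = product of the factor amplitudes for bits b₁, b₂, …; only kets whose every factor amplitude is nonzero survive.
|000⟩: (-0.7524)(1/√2)(-0.9689) = 0.5155
|001⟩: (-0.7524)(1/√2)(-0.07441 - 0.236i) = (0.03959 + 0.1256i)
|010⟩: (-0.7524)(1/√2)(-0.9689) = 0.5155
|011⟩: (-0.7524)(1/√2)(-0.07441 - 0.236i) = (0.03959 + 0.1256i)
|100⟩: (0.6587)(1/√2)(-0.9689) = -0.4513
|101⟩: (0.6587)(1/√2)(-0.07441 - 0.236i) = (-0.03466 - 0.1099i)
|110⟩: (0.6587)(1/√2)(-0.9689) = -0.4513
|111⟩: (0.6587)(1/√2)(-0.07441 - 0.236i) = (-0.03466 - 0.1099i)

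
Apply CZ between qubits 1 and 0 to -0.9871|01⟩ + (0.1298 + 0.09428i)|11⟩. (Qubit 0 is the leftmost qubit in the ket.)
-0.9871|01⟩ + (-0.1298 - 0.09428i)|11⟩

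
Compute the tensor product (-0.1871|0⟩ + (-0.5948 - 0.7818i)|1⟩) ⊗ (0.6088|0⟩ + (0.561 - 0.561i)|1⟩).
-0.1139|00⟩ + (-0.105 + 0.105i)|01⟩ + (-0.3621 - 0.476i)|10⟩ + (-0.7723 - 0.1049i)|11⟩

amp(|b₁b₂…⟩) = product of the factor amplitudes for bits b₁, b₂, …; only kets whose every factor amplitude is nonzero survive.
|00⟩: (-0.1871)(0.6088) = -0.1139
|01⟩: (-0.1871)(0.561 - 0.561i) = (-0.105 + 0.105i)
|10⟩: (-0.5948 - 0.7818i)(0.6088) = (-0.3621 - 0.476i)
|11⟩: (-0.5948 - 0.7818i)(0.561 - 0.561i) = (-0.7723 - 0.1049i)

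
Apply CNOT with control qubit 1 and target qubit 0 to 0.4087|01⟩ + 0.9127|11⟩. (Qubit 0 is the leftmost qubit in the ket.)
0.9127|01⟩ + 0.4087|11⟩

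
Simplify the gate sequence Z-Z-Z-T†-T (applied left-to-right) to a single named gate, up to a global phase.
Z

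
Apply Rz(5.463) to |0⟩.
(-0.9171 - 0.3987i)|0⟩

Rz(5.463) = [[e^(−iθ/2), 0], [0, e^(iθ/2)]] with e^(±iθ/2) = cos(θ/2) ± i·sin(θ/2); θ = 5.463, cos(θ/2) ≈ -0.917084, sin(θ/2) ≈ 0.398694.
With a = amp(|0⟩) = 1 and b = amp(|1⟩) = 0:
new amp(|0⟩) = (-0.917084 - 0.398694i)·a = (-0.9171 - 0.3987i)
new amp(|1⟩) = (-0.917084 + 0.398694i)·b = 0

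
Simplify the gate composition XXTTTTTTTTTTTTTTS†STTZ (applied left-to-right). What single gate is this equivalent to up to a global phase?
Z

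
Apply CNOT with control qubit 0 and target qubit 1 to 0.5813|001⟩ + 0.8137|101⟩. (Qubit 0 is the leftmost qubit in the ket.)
0.5813|001⟩ + 0.8137|111⟩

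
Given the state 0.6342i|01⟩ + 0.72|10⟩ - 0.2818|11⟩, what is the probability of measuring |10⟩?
0.5184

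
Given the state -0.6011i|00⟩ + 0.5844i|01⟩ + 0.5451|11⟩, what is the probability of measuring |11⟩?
0.2971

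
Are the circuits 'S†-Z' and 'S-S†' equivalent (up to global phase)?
No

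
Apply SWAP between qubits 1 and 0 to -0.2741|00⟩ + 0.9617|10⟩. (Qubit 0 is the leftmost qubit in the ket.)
-0.2741|00⟩ + 0.9617|01⟩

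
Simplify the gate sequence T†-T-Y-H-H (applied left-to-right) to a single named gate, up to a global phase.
Y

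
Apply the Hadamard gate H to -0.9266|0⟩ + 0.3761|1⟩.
-0.3893|0⟩ - 0.9211|1⟩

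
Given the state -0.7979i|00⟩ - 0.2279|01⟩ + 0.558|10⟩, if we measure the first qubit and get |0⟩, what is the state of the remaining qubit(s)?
-0.9615i|0⟩ - 0.2746|1⟩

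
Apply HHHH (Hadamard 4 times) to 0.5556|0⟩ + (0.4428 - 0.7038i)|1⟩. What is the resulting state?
0.5556|0⟩ + (0.4428 - 0.7038i)|1⟩

H² = I, so an even number of Hadamards cancels: H^4 = I and the state is unchanged.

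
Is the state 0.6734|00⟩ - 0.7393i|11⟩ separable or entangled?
Entangled

Writing the state as a|00⟩ + b|01⟩ + c|10⟩ + d|11⟩, it is a product state iff ad − bc = 0.
Here (a, b, c, d) = (0.6734, 0, 0, -0.7393i): ad − bc = (0.6734)(-0.7393i) − (0)(0) = -0.4978i ≠ 0, so the state is entangled.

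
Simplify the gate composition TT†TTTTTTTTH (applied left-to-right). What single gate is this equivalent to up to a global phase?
H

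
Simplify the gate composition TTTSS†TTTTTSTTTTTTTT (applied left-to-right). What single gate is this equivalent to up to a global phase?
S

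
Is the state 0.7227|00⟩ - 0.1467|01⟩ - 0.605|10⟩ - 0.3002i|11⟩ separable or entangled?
Entangled

Writing the state as a|00⟩ + b|01⟩ + c|10⟩ + d|11⟩, it is a product state iff ad − bc = 0.
Here (a, b, c, d) = (0.7227, -0.1467, -0.605, -0.3002i): ad − bc = (0.7227)(-0.3002i) − (-0.1467)(-0.605) = (-0.08875 - 0.217i) ≠ 0, so the state is entangled.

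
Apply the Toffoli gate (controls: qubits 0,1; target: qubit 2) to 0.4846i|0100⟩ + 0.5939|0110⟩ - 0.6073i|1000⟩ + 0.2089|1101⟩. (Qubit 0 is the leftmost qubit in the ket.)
0.4846i|0100⟩ + 0.5939|0110⟩ - 0.6073i|1000⟩ + 0.2089|1111⟩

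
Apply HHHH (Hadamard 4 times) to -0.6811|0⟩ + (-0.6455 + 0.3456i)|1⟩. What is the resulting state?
-0.6811|0⟩ + (-0.6455 + 0.3456i)|1⟩

H² = I, so an even number of Hadamards cancels: H^4 = I and the state is unchanged.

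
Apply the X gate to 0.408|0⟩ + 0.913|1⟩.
0.913|0⟩ + 0.408|1⟩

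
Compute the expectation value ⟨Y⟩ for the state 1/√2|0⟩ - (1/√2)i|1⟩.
-1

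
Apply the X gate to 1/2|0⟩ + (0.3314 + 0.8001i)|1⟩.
(0.3314 + 0.8001i)|0⟩ + 1/2|1⟩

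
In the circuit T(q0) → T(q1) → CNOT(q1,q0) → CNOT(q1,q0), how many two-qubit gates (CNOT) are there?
2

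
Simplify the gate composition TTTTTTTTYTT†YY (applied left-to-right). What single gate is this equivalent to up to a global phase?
Y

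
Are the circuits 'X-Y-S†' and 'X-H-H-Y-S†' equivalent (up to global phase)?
Yes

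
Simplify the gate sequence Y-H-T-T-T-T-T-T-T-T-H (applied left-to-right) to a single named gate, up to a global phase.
Y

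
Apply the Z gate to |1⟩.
-|1⟩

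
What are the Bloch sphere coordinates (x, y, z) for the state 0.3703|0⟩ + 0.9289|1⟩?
(0.6879, 0, -0.7257)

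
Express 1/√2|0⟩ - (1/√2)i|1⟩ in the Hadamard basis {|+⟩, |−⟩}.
(1/2 - (1/2)i)|+⟩ + (1/2 + (1/2)i)|−⟩

With |ψ⟩ = α|0⟩ + β|1⟩, the Hadamard-basis coefficients are ⟨+|ψ⟩ = (α + β)/√2 and ⟨−|ψ⟩ = (α − β)/√2.
Here α = 1/√2, β = -(1/√2)i: (α + β)/√2 = (1/2 - (1/2)i), (α − β)/√2 = (1/2 + (1/2)i).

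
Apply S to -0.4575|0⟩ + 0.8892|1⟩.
-0.4575|0⟩ + 0.8892i|1⟩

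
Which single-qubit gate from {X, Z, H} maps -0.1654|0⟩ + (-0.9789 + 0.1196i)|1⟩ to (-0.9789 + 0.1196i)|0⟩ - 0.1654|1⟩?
X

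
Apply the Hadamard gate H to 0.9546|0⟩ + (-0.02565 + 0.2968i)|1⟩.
(0.6569 + 0.2099i)|0⟩ + (0.6931 - 0.2099i)|1⟩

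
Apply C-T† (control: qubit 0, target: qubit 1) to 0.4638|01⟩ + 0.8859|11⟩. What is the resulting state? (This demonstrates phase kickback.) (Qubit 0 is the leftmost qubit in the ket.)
0.4638|01⟩ + (0.6264 - 0.6264i)|11⟩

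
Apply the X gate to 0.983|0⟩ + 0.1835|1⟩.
0.1835|0⟩ + 0.983|1⟩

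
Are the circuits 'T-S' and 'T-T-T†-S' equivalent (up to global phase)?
Yes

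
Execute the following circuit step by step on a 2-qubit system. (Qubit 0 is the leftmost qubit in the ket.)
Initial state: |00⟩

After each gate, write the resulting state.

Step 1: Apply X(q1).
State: |01⟩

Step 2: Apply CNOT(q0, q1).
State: |01⟩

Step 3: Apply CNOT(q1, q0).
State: |11⟩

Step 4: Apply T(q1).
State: (1/√2 + (1/√2)i)|11⟩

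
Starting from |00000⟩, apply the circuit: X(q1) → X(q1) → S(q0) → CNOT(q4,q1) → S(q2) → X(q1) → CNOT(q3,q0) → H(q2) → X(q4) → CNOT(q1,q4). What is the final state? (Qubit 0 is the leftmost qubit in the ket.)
1/√2|01000⟩ + 1/√2|01100⟩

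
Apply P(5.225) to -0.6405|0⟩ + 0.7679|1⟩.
-0.6405|0⟩ + (0.3766 - 0.6692i)|1⟩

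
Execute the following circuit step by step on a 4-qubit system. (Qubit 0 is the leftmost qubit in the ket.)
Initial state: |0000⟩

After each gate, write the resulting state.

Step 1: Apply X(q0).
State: |1000⟩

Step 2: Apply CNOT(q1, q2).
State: |1000⟩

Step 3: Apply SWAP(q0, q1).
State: |0100⟩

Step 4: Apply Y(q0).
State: i|1100⟩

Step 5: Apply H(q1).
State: (1/√2)i|1000⟩ - (1/√2)i|1100⟩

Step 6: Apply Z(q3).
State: (1/√2)i|1000⟩ - (1/√2)i|1100⟩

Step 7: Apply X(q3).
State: (1/√2)i|1001⟩ - (1/√2)i|1101⟩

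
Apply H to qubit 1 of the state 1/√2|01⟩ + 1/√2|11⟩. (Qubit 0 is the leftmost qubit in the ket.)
1/2|00⟩ - 1/2|01⟩ + 1/2|10⟩ - 1/2|11⟩

H on qubit 1 mixes each pair of kets that differ only in qubit 1: amplitudes (a, b) of (|…0…⟩, |…1…⟩) become ((a + b)/√2, (a − b)/√2). Kets absent from the input have amplitude 0.
(|00⟩, |01⟩): (a, b) = (0, 1/√2) → (1/2, -1/2)
(|10⟩, |11⟩): (a, b) = (0, 1/√2) → (1/2, -1/2)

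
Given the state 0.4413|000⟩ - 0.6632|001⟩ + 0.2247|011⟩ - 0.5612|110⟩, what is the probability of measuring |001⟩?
0.4398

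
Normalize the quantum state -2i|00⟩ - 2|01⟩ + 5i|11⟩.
-0.3482i|00⟩ - 0.3482|01⟩ + 0.8704i|11⟩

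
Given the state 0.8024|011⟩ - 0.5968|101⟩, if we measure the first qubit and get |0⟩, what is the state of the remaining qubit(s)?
|11⟩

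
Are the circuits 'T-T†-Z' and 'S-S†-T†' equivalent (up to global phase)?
No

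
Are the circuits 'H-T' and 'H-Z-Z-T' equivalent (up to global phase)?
Yes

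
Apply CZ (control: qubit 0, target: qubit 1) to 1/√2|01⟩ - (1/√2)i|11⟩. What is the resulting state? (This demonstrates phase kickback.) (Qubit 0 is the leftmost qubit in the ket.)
1/√2|01⟩ + (1/√2)i|11⟩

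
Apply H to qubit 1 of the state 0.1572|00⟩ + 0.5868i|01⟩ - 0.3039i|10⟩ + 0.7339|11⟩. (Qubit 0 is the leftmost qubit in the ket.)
(0.1112 + 0.4149i)|00⟩ + (0.1112 - 0.4149i)|01⟩ + (0.5189 - 0.2149i)|10⟩ + (-0.5189 - 0.2149i)|11⟩

H on qubit 1 mixes each pair of kets that differ only in qubit 1: amplitudes (a, b) of (|…0…⟩, |…1…⟩) become ((a + b)/√2, (a − b)/√2). Kets absent from the input have amplitude 0.
(|00⟩, |01⟩): (a, b) = (0.1572, 0.5868i) → ((0.1112 + 0.4149i), (0.1112 - 0.4149i))
(|10⟩, |11⟩): (a, b) = (-0.3039i, 0.7339) → ((0.5189 - 0.2149i), (-0.5189 - 0.2149i))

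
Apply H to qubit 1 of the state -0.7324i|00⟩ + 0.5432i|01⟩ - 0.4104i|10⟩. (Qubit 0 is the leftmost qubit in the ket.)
-0.1338i|00⟩ - 0.902i|01⟩ - 0.2902i|10⟩ - 0.2902i|11⟩

H on qubit 1 mixes each pair of kets that differ only in qubit 1: amplitudes (a, b) of (|…0…⟩, |…1…⟩) become ((a + b)/√2, (a − b)/√2). Kets absent from the input have amplitude 0.
(|00⟩, |01⟩): (a, b) = (-0.7324i, 0.5432i) → (-0.1338i, -0.902i)
(|10⟩, |11⟩): (a, b) = (-0.4104i, 0) → (-0.2902i, -0.2902i)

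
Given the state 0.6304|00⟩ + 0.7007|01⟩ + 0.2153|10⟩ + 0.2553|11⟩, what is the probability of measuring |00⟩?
0.3974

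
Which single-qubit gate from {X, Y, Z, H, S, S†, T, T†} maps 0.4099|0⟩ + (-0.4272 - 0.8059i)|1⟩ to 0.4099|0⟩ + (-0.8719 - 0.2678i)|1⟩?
T†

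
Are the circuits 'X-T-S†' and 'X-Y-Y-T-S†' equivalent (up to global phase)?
Yes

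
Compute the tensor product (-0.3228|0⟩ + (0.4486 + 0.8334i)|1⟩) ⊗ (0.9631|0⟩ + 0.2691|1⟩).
-0.3109|00⟩ - 0.08687|01⟩ + (0.432 + 0.8026i)|10⟩ + (0.1207 + 0.2243i)|11⟩

amp(|b₁b₂…⟩) = product of the factor amplitudes for bits b₁, b₂, …; only kets whose every factor amplitude is nonzero survive.
|00⟩: (-0.3228)(0.9631) = -0.3109
|01⟩: (-0.3228)(0.2691) = -0.08687
|10⟩: (0.4486 + 0.8334i)(0.9631) = (0.432 + 0.8026i)
|11⟩: (0.4486 + 0.8334i)(0.2691) = (0.1207 + 0.2243i)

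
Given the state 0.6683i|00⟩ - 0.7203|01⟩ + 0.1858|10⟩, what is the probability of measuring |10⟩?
0.03452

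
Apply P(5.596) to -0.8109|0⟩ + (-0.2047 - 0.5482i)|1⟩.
-0.8109|0⟩ + (-0.506 - 0.2939i)|1⟩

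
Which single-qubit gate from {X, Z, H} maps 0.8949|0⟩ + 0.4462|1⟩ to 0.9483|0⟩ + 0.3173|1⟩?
H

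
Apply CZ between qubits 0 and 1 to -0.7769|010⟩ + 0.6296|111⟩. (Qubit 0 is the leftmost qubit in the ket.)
-0.7769|010⟩ - 0.6296|111⟩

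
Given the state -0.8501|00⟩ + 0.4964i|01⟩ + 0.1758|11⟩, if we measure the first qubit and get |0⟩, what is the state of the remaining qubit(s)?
-0.8636|0⟩ + 0.5043i|1⟩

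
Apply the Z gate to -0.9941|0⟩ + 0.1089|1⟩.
-0.9941|0⟩ - 0.1089|1⟩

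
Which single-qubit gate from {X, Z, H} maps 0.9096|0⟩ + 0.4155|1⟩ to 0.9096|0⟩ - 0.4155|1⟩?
Z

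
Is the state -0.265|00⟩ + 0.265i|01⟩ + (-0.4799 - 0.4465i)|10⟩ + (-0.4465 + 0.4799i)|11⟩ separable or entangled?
Separable

Writing the state as a|00⟩ + b|01⟩ + c|10⟩ + d|11⟩, it is a product state iff ad − bc = 0.
Here (a, b, c, d) = (-0.265, 0.265i, (-0.4799 - 0.4465i), (-0.4465 + 0.4799i)): ad − bc = (-0.265)(-0.4465 + 0.4799i) − (0.265i)(-0.4799 - 0.4465i) = 0, so the state is separable.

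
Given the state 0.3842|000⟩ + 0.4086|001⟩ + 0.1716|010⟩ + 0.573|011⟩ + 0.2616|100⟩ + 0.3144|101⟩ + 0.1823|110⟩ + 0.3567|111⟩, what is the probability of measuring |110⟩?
0.03323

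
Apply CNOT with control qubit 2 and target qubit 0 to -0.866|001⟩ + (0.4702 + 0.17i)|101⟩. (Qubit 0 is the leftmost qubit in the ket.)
(0.4702 + 0.17i)|001⟩ - 0.866|101⟩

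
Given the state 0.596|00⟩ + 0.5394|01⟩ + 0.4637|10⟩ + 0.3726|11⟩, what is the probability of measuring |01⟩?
0.291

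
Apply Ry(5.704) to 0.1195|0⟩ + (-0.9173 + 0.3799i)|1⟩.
(0.1474 - 0.1085i)|0⟩ + (0.9132 - 0.3641i)|1⟩

Ry(5.704) = [[cos(θ/2), −sin(θ/2)], [sin(θ/2), cos(θ/2)]]; θ = 5.704, cos(θ/2) ≈ -0.95836, sin(θ/2) ≈ 0.285562.
With a = amp(|0⟩) = 0.1195 and b = amp(|1⟩) = (-0.9173 + 0.3799i):
new amp(|0⟩) = (-0.95836)·a + (-0.285562)·b = (0.1474 - 0.1085i)
new amp(|1⟩) = (0.285562)·a + (-0.95836)·b = (0.9132 - 0.3641i)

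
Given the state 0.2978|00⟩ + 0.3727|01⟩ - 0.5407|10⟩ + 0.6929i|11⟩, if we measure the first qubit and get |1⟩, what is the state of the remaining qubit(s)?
-0.6152|0⟩ + 0.7884i|1⟩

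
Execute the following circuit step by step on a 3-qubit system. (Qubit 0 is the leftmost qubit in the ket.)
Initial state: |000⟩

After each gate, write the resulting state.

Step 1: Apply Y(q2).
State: i|001⟩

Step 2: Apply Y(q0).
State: -|101⟩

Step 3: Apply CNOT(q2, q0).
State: -|001⟩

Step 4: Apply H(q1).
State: -1/√2|001⟩ - 1/√2|011⟩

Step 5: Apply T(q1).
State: -1/√2|001⟩ + (-1/2 - (1/2)i)|011⟩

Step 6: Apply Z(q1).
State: -1/√2|001⟩ + (1/2 + (1/2)i)|011⟩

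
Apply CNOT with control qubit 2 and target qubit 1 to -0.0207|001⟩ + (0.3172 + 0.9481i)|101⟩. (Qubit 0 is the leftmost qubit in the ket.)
-0.0207|011⟩ + (0.3172 + 0.9481i)|111⟩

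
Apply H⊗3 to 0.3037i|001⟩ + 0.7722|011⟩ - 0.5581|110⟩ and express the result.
(0.0757 + 0.1074i)|000⟩ + (-0.4703 - 0.1074i)|001⟩ + (-0.0757 + 0.1074i)|010⟩ + (0.4703 - 0.1074i)|011⟩ + (0.4703 + 0.1074i)|100⟩ + (-0.0757 - 0.1074i)|101⟩ + (-0.4703 + 0.1074i)|110⟩ + (0.0757 - 0.1074i)|111⟩

H⊗3 gives amp(|y⟩) = (1/2√2) Σ_x (−1)^(x·y) amp(|x⟩), where x·y is the number of positions in which both x and y have a 1.
|000⟩: (0.3037i + 0.7722 - 0.5581)/(2√2) = (0.0757 + 0.1074i)
|001⟩: (-0.3037i - 0.7722 - 0.5581)/(2√2) = (-0.4703 - 0.1074i)
|010⟩: (0.3037i - 0.7722 + 0.5581)/(2√2) = (-0.0757 + 0.1074i)
|011⟩: (-0.3037i + 0.7722 + 0.5581)/(2√2) = (0.4703 - 0.1074i)
|100⟩: (0.3037i + 0.7722 + 0.5581)/(2√2) = (0.4703 + 0.1074i)
|101⟩: (-0.3037i - 0.7722 + 0.5581)/(2√2) = (-0.0757 - 0.1074i)
|110⟩: (0.3037i - 0.7722 - 0.5581)/(2√2) = (-0.4703 + 0.1074i)
|111⟩: (-0.3037i + 0.7722 - 0.5581)/(2√2) = (0.0757 - 0.1074i)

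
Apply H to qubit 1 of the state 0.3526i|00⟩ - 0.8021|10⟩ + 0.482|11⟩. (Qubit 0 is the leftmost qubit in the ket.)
0.2493i|00⟩ + 0.2493i|01⟩ - 0.2263|10⟩ - 0.908|11⟩

H on qubit 1 mixes each pair of kets that differ only in qubit 1: amplitudes (a, b) of (|…0…⟩, |…1…⟩) become ((a + b)/√2, (a − b)/√2). Kets absent from the input have amplitude 0.
(|00⟩, |01⟩): (a, b) = (0.3526i, 0) → (0.2493i, 0.2493i)
(|10⟩, |11⟩): (a, b) = (-0.8021, 0.482) → (-0.2263, -0.908)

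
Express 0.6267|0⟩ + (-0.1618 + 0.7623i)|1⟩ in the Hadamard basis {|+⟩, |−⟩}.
(0.3287 + 0.539i)|+⟩ + (0.5576 - 0.539i)|−⟩

With |ψ⟩ = α|0⟩ + β|1⟩, the Hadamard-basis coefficients are ⟨+|ψ⟩ = (α + β)/√2 and ⟨−|ψ⟩ = (α − β)/√2.
Here α = 0.6267, β = (-0.1618 + 0.7623i): (α + β)/√2 = (0.3287 + 0.539i), (α − β)/√2 = (0.5576 - 0.539i).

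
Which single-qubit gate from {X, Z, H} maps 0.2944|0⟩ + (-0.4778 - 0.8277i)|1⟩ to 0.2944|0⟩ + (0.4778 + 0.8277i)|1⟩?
Z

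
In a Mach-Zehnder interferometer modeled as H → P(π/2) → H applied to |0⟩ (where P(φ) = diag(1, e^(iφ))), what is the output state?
(1/2 + (1/2)i)|0⟩ + (1/2 - (1/2)i)|1⟩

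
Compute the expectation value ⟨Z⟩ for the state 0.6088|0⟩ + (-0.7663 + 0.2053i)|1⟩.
-0.2587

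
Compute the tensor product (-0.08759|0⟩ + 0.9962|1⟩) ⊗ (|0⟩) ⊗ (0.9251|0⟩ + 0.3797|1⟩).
-0.08103|000⟩ - 0.03326|001⟩ + 0.9216|100⟩ + 0.3783|101⟩

amp(|b₁b₂…⟩) = product of the factor amplitudes for bits b₁, b₂, …; only kets whose every factor amplitude is nonzero survive.
|000⟩: (-0.08759)(1)(0.9251) = -0.08103
|001⟩: (-0.08759)(1)(0.3797) = -0.03326
|100⟩: (0.9962)(1)(0.9251) = 0.9216
|101⟩: (0.9962)(1)(0.3797) = 0.3783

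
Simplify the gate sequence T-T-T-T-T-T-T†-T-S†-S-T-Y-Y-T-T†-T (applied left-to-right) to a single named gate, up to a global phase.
I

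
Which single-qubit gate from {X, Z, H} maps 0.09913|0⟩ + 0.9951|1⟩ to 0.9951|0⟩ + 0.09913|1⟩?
X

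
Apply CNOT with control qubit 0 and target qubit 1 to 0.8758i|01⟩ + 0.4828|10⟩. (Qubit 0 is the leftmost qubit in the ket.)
0.8758i|01⟩ + 0.4828|11⟩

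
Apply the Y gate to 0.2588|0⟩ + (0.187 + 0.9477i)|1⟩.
(0.9477 - 0.187i)|0⟩ + 0.2588i|1⟩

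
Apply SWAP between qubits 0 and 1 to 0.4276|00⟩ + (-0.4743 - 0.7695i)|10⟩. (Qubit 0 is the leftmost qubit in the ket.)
0.4276|00⟩ + (-0.4743 - 0.7695i)|01⟩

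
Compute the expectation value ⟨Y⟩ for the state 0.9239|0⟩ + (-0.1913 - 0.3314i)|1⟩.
-0.6124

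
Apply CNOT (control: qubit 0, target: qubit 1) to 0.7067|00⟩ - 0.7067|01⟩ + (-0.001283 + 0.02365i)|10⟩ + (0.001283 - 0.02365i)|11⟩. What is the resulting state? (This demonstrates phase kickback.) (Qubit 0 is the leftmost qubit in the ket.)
0.7067|00⟩ - 0.7067|01⟩ + (0.001283 - 0.02365i)|10⟩ + (-0.001283 + 0.02365i)|11⟩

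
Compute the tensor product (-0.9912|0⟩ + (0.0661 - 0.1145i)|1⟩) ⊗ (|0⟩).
-0.9912|00⟩ + (0.0661 - 0.1145i)|10⟩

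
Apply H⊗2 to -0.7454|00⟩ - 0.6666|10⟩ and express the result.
-0.706|00⟩ - 0.706|01⟩ - 0.0394|10⟩ - 0.0394|11⟩

H⊗2 gives amp(|y⟩) = (1/2) Σ_x (−1)^(x·y) amp(|x⟩), where x·y is the number of positions in which both x and y have a 1.
|00⟩: (-0.7454 - 0.6666)/2 = -0.706
|01⟩: (-0.7454 - 0.6666)/2 = -0.706
|10⟩: (-0.7454 + 0.6666)/2 = -0.0394
|11⟩: (-0.7454 + 0.6666)/2 = -0.0394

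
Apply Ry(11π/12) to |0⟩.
0.1305|0⟩ + 0.9914|1⟩

Ry(11π/12) = [[cos(θ/2), −sin(θ/2)], [sin(θ/2), cos(θ/2)]]; θ = 11π/12, cos(θ/2) ≈ 0.130526, sin(θ/2) ≈ 0.991445.
With a = amp(|0⟩) = 1 and b = amp(|1⟩) = 0:
new amp(|0⟩) = (0.130526)·a + (-0.991445)·b = 0.1305
new amp(|1⟩) = (0.991445)·a + (0.130526)·b = 0.9914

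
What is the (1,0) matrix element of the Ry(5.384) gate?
0.4346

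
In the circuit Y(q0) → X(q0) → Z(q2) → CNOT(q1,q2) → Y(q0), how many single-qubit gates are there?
4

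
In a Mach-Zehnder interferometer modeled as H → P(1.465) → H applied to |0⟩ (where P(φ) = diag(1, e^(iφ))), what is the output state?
(0.5528 + 0.4972i)|0⟩ + (0.4472 - 0.4972i)|1⟩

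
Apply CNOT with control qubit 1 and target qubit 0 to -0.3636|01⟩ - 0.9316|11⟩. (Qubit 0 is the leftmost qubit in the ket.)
-0.9316|01⟩ - 0.3636|11⟩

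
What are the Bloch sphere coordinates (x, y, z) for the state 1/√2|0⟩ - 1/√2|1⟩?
(-1, 0, 0)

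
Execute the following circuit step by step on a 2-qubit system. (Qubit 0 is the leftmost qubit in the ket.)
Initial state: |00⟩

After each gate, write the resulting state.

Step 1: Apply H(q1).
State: 1/√2|00⟩ + 1/√2|01⟩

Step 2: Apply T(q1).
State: 1/√2|00⟩ + (1/2 + (1/2)i)|01⟩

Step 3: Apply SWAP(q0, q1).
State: 1/√2|00⟩ + (1/2 + (1/2)i)|10⟩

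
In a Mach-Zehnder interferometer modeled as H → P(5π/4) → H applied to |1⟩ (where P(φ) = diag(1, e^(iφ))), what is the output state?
(0.8536 + (1/√8)i)|0⟩ + (0.1464 - (1/√8)i)|1⟩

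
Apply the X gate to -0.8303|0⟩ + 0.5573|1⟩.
0.5573|0⟩ - 0.8303|1⟩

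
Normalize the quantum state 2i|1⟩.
i|1⟩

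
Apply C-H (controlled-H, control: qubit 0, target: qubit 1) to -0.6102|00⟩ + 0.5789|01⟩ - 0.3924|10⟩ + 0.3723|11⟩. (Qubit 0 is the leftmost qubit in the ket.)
-0.6102|00⟩ + 0.5789|01⟩ - 0.01421|10⟩ - 0.5407|11⟩

C-H leaves the control-|0⟩ kets |00⟩, |01⟩ unchanged and applies H to qubit 1 on the control-|1⟩ pair (|10⟩, |11⟩).
H = [[1/√2, 1/√2], [1/√2, -1/√2]].
With a = amp(|10⟩) = -0.3924 and b = amp(|11⟩) = 0.3723:
new amp(|10⟩) = (1/√2)·a + (1/√2)·b = -0.01421
new amp(|11⟩) = (1/√2)·a + (-1/√2)·b = -0.5407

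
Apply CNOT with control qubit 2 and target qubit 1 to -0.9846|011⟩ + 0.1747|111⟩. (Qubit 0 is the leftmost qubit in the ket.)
-0.9846|001⟩ + 0.1747|101⟩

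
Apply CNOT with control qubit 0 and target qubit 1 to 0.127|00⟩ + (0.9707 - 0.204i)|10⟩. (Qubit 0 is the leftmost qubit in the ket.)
0.127|00⟩ + (0.9707 - 0.204i)|11⟩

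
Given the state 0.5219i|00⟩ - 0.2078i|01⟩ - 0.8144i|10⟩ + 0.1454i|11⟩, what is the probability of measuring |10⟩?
0.6632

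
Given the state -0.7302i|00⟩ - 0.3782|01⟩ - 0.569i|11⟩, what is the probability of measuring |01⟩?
0.143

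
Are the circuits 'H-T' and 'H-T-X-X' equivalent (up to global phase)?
Yes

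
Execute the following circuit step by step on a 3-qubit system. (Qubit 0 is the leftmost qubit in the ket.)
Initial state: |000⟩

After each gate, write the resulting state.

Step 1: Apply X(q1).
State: |010⟩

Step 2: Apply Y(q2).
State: i|011⟩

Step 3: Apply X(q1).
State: i|001⟩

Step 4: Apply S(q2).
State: -|001⟩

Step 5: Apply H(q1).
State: -1/√2|001⟩ - 1/√2|011⟩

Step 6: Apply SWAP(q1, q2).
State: -1/√2|010⟩ - 1/√2|011⟩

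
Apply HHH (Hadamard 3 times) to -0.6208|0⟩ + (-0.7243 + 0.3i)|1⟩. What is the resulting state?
(-0.9511 + 0.2121i)|0⟩ + (0.07319 - 0.2121i)|1⟩

H² = I, so H^3 = H: a single Hadamard. With (a, b) = (-0.6208, (-0.7243 + 0.3i)), H gives ((a + b)/√2, (a − b)/√2) = ((-0.9511 + 0.2121i), (0.07319 - 0.2121i)).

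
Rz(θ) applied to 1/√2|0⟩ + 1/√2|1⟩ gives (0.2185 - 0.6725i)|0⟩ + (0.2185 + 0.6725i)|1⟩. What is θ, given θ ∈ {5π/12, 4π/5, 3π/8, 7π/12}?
4π/5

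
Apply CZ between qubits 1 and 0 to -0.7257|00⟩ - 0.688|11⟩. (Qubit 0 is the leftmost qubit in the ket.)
-0.7257|00⟩ + 0.688|11⟩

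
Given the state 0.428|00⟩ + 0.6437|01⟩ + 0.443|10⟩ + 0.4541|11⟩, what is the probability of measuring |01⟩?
0.4143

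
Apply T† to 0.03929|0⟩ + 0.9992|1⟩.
0.03929|0⟩ + (0.7065 - 0.7065i)|1⟩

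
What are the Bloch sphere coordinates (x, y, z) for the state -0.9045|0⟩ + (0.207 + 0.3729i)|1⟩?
(-0.3745, -0.6746, 0.6362)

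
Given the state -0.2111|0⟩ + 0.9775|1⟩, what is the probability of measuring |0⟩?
0.04456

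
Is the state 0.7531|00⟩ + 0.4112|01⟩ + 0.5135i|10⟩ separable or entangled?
Entangled

Writing the state as a|00⟩ + b|01⟩ + c|10⟩ + d|11⟩, it is a product state iff ad − bc = 0.
Here (a, b, c, d) = (0.7531, 0.4112, 0.5135i, 0): ad − bc = (0.7531)(0) − (0.4112)(0.5135i) = -0.2112i ≠ 0, so the state is entangled.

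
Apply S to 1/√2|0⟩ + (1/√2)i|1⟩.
1/√2|0⟩ - 1/√2|1⟩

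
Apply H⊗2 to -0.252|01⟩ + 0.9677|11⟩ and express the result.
0.3579|00⟩ - 0.3579|01⟩ - 0.6099|10⟩ + 0.6099|11⟩

H⊗2 gives amp(|y⟩) = (1/2) Σ_x (−1)^(x·y) amp(|x⟩), where x·y is the number of positions in which both x and y have a 1.
|00⟩: (-0.252 + 0.9677)/2 = 0.3579
|01⟩: (0.252 - 0.9677)/2 = -0.3579
|10⟩: (-0.252 - 0.9677)/2 = -0.6099
|11⟩: (0.252 + 0.9677)/2 = 0.6099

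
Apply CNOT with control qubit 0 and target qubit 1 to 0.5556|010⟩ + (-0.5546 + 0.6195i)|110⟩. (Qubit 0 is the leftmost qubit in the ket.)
0.5556|010⟩ + (-0.5546 + 0.6195i)|100⟩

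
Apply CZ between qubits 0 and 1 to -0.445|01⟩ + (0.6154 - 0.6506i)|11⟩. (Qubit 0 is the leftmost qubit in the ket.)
-0.445|01⟩ + (-0.6154 + 0.6506i)|11⟩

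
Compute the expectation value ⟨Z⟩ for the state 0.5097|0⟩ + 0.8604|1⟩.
-0.4805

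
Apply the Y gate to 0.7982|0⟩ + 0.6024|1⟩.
-0.6024i|0⟩ + 0.7982i|1⟩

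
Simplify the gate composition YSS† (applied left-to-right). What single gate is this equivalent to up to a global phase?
Y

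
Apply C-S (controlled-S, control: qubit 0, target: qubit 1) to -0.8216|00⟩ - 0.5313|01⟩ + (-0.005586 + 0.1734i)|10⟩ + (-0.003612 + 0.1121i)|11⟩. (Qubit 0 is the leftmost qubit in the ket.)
-0.8216|00⟩ - 0.5313|01⟩ + (-0.005586 + 0.1734i)|10⟩ + (-0.1121 - 0.003612i)|11⟩

C-S leaves the control-|0⟩ kets |00⟩, |01⟩ unchanged and applies S to qubit 1 on the control-|1⟩ pair (|10⟩, |11⟩).
S = [[1, 0], [0, i]].
With a = amp(|10⟩) = (-0.005586 + 0.1734i) and b = amp(|11⟩) = (-0.003612 + 0.1121i):
new amp(|10⟩) = (1)·a = (-0.005586 + 0.1734i)
new amp(|11⟩) = (i)·b = (-0.1121 - 0.003612i)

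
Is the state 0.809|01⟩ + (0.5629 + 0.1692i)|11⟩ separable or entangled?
Separable

Writing the state as a|00⟩ + b|01⟩ + c|10⟩ + d|11⟩, it is a product state iff ad − bc = 0.
Here (a, b, c, d) = (0, 0.809, 0, (0.5629 + 0.1692i)): ad − bc = (0)(0.5629 + 0.1692i) − (0.809)(0) = 0, so the state is separable.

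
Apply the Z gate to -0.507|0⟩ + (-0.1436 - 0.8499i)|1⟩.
-0.507|0⟩ + (0.1436 + 0.8499i)|1⟩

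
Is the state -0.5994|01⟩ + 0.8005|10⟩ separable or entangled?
Entangled

Writing the state as a|00⟩ + b|01⟩ + c|10⟩ + d|11⟩, it is a product state iff ad − bc = 0.
Here (a, b, c, d) = (0, -0.5994, 0.8005, 0): ad − bc = (0)(0) − (-0.5994)(0.8005) = 0.4798 ≠ 0, so the state is entangled.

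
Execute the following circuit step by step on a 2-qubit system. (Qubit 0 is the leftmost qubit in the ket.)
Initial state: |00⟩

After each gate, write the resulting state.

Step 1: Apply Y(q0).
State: i|10⟩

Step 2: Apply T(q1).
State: i|10⟩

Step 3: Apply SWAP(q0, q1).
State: i|01⟩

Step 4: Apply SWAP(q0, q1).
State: i|10⟩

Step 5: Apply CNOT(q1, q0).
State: i|10⟩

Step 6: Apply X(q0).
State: i|00⟩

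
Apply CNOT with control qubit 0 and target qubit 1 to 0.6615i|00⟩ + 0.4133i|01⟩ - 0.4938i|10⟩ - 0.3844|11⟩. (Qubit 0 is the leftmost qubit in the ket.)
0.6615i|00⟩ + 0.4133i|01⟩ - 0.3844|10⟩ - 0.4938i|11⟩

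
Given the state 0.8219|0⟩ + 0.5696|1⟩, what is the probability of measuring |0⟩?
0.6755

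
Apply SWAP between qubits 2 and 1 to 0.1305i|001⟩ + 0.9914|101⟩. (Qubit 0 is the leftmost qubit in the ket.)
0.1305i|010⟩ + 0.9914|110⟩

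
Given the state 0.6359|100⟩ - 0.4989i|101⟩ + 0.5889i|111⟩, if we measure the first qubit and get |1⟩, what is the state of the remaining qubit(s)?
0.6359|00⟩ - 0.4989i|01⟩ + 0.5889i|11⟩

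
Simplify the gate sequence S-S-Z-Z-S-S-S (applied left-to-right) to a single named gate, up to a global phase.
S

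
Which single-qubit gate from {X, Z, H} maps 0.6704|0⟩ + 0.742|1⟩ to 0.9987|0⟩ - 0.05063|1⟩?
H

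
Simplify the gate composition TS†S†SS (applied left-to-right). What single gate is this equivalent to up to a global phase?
T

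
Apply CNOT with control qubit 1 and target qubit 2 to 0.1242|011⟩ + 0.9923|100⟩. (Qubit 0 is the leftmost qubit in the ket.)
0.1242|010⟩ + 0.9923|100⟩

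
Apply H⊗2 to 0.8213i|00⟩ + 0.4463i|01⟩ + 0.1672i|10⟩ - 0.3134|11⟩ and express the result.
(-0.1567 + 0.7174i)|00⟩ + (0.1567 + 0.2711i)|01⟩ + (0.1567 + 0.5502i)|10⟩ + (-0.1567 + 0.1039i)|11⟩

H⊗2 gives amp(|y⟩) = (1/2) Σ_x (−1)^(x·y) amp(|x⟩), where x·y is the number of positions in which both x and y have a 1.
|00⟩: (0.8213i + 0.4463i + 0.1672i - 0.3134)/2 = (-0.1567 + 0.7174i)
|01⟩: (0.8213i - 0.4463i + 0.1672i + 0.3134)/2 = (0.1567 + 0.2711i)
|10⟩: (0.8213i + 0.4463i - 0.1672i + 0.3134)/2 = (0.1567 + 0.5502i)
|11⟩: (0.8213i - 0.4463i - 0.1672i - 0.3134)/2 = (-0.1567 + 0.1039i)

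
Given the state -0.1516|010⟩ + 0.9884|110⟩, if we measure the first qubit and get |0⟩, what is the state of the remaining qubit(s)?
-|10⟩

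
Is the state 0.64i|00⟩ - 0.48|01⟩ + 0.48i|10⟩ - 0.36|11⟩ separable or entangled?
Separable

Writing the state as a|00⟩ + b|01⟩ + c|10⟩ + d|11⟩, it is a product state iff ad − bc = 0.
Here (a, b, c, d) = (0.64i, -0.48, 0.48i, -0.36): ad − bc = (0.64i)(-0.36) − (-0.48)(0.48i) = 0, so the state is separable.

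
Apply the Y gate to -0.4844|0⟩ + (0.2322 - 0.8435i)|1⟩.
(-0.8435 - 0.2322i)|0⟩ - 0.4844i|1⟩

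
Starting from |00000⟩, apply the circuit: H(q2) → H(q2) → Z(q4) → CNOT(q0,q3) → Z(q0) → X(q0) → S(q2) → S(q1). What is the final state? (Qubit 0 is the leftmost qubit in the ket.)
|10000⟩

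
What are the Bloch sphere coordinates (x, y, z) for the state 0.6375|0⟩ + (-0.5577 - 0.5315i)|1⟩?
(-0.7111, -0.6777, -0.1871)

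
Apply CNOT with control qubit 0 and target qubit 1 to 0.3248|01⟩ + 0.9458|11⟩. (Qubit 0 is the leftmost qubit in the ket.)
0.3248|01⟩ + 0.9458|10⟩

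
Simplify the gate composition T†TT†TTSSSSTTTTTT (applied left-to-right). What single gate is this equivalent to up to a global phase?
T†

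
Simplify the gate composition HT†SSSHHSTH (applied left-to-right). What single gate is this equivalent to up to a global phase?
I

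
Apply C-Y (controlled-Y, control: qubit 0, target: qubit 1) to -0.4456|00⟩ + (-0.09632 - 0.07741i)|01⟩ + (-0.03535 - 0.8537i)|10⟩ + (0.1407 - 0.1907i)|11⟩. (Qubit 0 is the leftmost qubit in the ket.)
-0.4456|00⟩ + (-0.09632 - 0.07741i)|01⟩ + (-0.1907 - 0.1407i)|10⟩ + (0.8537 - 0.03535i)|11⟩

C-Y leaves the control-|0⟩ kets |00⟩, |01⟩ unchanged and applies Y to qubit 1 on the control-|1⟩ pair (|10⟩, |11⟩).
Y = [[0, -i], [i, 0]].
With a = amp(|10⟩) = (-0.03535 - 0.8537i) and b = amp(|11⟩) = (0.1407 - 0.1907i):
new amp(|10⟩) = (-i)·b = (-0.1907 - 0.1407i)
new amp(|11⟩) = (i)·a = (0.8537 - 0.03535i)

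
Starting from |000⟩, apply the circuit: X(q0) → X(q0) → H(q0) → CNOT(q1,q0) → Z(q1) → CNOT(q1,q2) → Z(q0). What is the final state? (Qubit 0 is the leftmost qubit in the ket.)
1/√2|000⟩ - 1/√2|100⟩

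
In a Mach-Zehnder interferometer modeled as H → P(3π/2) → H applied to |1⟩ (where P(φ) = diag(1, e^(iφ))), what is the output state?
(1/2 + (1/2)i)|0⟩ + (1/2 - (1/2)i)|1⟩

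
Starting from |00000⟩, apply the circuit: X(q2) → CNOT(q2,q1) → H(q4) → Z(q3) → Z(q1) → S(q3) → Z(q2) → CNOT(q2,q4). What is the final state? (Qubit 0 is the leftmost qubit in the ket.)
1/√2|01100⟩ + 1/√2|01101⟩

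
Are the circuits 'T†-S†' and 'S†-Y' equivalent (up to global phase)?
No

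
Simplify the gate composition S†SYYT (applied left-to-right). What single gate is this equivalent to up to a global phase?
T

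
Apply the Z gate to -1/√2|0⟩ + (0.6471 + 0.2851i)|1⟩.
-1/√2|0⟩ + (-0.6471 - 0.2851i)|1⟩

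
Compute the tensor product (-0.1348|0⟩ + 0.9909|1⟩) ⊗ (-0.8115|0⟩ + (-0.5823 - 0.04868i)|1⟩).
0.1094|00⟩ + (0.07849 + 0.006562i)|01⟩ - 0.8041|10⟩ + (-0.577 - 0.04824i)|11⟩

amp(|b₁b₂…⟩) = product of the factor amplitudes for bits b₁, b₂, …; only kets whose every factor amplitude is nonzero survive.
|00⟩: (-0.1348)(-0.8115) = 0.1094
|01⟩: (-0.1348)(-0.5823 - 0.04868i) = (0.07849 + 0.006562i)
|10⟩: (0.9909)(-0.8115) = -0.8041
|11⟩: (0.9909)(-0.5823 - 0.04868i) = (-0.577 - 0.04824i)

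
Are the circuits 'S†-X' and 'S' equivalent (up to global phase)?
No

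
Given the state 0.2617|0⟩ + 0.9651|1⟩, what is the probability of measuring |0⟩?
0.06849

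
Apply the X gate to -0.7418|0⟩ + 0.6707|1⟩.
0.6707|0⟩ - 0.7418|1⟩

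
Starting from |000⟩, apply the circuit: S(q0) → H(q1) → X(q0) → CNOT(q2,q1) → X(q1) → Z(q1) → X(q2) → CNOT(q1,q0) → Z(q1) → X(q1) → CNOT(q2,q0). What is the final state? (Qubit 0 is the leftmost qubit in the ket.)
1/√2|011⟩ + 1/√2|101⟩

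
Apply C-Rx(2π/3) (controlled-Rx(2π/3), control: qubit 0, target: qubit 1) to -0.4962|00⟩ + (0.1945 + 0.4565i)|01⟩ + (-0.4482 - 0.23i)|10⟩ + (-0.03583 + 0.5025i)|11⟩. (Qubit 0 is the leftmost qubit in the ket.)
-0.4962|00⟩ + (0.1945 + 0.4565i)|01⟩ + (0.2111 - 0.08397i)|10⟩ + (-0.2171 + 0.6394i)|11⟩

C-Rx(2π/3) leaves the control-|0⟩ kets |00⟩, |01⟩ unchanged and applies Rx(2π/3) to qubit 1 on the control-|1⟩ pair (|10⟩, |11⟩).
Rx(2π/3) = [[cos(θ/2), −i·sin(θ/2)], [−i·sin(θ/2), cos(θ/2)]]; θ = 2π/3, cos(θ/2) ≈ 0.5, sin(θ/2) ≈ 0.866025.
With a = amp(|10⟩) = (-0.4482 - 0.23i) and b = amp(|11⟩) = (-0.03583 + 0.5025i):
new amp(|10⟩) = (0.5)·a + (-0.866025i)·b = (0.2111 - 0.08397i)
new amp(|11⟩) = (-0.866025i)·a + (0.5)·b = (-0.2171 + 0.6394i)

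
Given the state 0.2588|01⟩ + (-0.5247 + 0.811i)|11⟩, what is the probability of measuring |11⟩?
0.933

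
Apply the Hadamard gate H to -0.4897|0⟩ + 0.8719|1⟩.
0.2703|0⟩ - 0.9628|1⟩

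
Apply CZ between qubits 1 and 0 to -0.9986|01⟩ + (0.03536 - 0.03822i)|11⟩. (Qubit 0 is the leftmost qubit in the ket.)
-0.9986|01⟩ + (-0.03536 + 0.03822i)|11⟩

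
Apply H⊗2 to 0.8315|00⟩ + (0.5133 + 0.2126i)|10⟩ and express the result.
(0.6724 + 0.1063i)|00⟩ + (0.6724 + 0.1063i)|01⟩ + (0.1591 - 0.1063i)|10⟩ + (0.1591 - 0.1063i)|11⟩

H⊗2 gives amp(|y⟩) = (1/2) Σ_x (−1)^(x·y) amp(|x⟩), where x·y is the number of positions in which both x and y have a 1.
|00⟩: (0.8315 + (0.5133 + 0.2126i))/2 = (0.6724 + 0.1063i)
|01⟩: (0.8315 + (0.5133 + 0.2126i))/2 = (0.6724 + 0.1063i)
|10⟩: (0.8315 - (0.5133 + 0.2126i))/2 = (0.1591 - 0.1063i)
|11⟩: (0.8315 - (0.5133 + 0.2126i))/2 = (0.1591 - 0.1063i)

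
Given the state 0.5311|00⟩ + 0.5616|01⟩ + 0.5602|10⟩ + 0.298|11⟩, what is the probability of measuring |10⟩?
0.3138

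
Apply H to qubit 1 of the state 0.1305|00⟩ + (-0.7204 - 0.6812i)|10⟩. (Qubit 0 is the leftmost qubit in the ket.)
0.09228|00⟩ + 0.09228|01⟩ + (-0.5094 - 0.4817i)|10⟩ + (-0.5094 - 0.4817i)|11⟩

H on qubit 1 mixes each pair of kets that differ only in qubit 1: amplitudes (a, b) of (|…0…⟩, |…1…⟩) become ((a + b)/√2, (a − b)/√2). Kets absent from the input have amplitude 0.
(|00⟩, |01⟩): (a, b) = (0.1305, 0) → (0.09228, 0.09228)
(|10⟩, |11⟩): (a, b) = ((-0.7204 - 0.6812i), 0) → ((-0.5094 - 0.4817i), (-0.5094 - 0.4817i))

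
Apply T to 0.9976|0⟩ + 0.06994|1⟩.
0.9976|0⟩ + (0.04946 + 0.04946i)|1⟩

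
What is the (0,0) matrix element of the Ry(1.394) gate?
0.7668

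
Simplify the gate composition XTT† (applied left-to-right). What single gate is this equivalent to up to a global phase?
X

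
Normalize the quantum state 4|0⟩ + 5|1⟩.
0.6247|0⟩ + 0.7809|1⟩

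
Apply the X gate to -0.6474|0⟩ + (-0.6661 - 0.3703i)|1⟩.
(-0.6661 - 0.3703i)|0⟩ - 0.6474|1⟩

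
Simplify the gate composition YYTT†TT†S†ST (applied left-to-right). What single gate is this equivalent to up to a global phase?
T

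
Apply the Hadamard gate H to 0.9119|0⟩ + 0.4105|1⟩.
0.9351|0⟩ + 0.3545|1⟩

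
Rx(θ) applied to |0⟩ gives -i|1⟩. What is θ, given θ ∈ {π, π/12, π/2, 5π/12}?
π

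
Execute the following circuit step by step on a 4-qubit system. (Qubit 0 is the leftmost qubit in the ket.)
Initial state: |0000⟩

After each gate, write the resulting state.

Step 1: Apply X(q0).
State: |1000⟩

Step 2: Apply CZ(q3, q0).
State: |1000⟩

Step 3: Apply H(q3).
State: 1/√2|1000⟩ + 1/√2|1001⟩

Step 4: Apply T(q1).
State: 1/√2|1000⟩ + 1/√2|1001⟩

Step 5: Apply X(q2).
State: 1/√2|1010⟩ + 1/√2|1011⟩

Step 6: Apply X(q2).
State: 1/√2|1000⟩ + 1/√2|1001⟩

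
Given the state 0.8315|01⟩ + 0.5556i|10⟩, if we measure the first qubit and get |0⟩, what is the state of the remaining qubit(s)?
|1⟩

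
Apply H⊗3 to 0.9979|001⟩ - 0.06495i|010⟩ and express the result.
(0.3528 - 0.02296i)|000⟩ + (-0.3528 - 0.02296i)|001⟩ + (0.3528 + 0.02296i)|010⟩ + (-0.3528 + 0.02296i)|011⟩ + (0.3528 - 0.02296i)|100⟩ + (-0.3528 - 0.02296i)|101⟩ + (0.3528 + 0.02296i)|110⟩ + (-0.3528 + 0.02296i)|111⟩

H⊗3 gives amp(|y⟩) = (1/2√2) Σ_x (−1)^(x·y) amp(|x⟩), where x·y is the number of positions in which both x and y have a 1.
|000⟩: (0.9979 - 0.06495i)/(2√2) = (0.3528 - 0.02296i)
|001⟩: (-0.9979 - 0.06495i)/(2√2) = (-0.3528 - 0.02296i)
|010⟩: (0.9979 + 0.06495i)/(2√2) = (0.3528 + 0.02296i)
|011⟩: (-0.9979 + 0.06495i)/(2√2) = (-0.3528 + 0.02296i)
|100⟩: (0.9979 - 0.06495i)/(2√2) = (0.3528 - 0.02296i)
|101⟩: (-0.9979 - 0.06495i)/(2√2) = (-0.3528 - 0.02296i)
|110⟩: (0.9979 + 0.06495i)/(2√2) = (0.3528 + 0.02296i)
|111⟩: (-0.9979 + 0.06495i)/(2√2) = (-0.3528 + 0.02296i)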